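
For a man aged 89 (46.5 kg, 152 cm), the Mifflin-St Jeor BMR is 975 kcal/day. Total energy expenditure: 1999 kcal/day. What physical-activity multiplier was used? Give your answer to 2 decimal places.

2.05

Activity factor = TEE ÷ BMR = 1999 ÷ 975 = 2.05.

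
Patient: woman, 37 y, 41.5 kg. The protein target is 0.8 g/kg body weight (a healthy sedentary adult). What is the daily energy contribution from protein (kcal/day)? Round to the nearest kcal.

Protein = 0.8 g/kg × 41.5 kg = 33.2 g/day.
Protein energy = 33.2 g × 4 kcal/g = 132.8 kcal/day.

133 kcal/day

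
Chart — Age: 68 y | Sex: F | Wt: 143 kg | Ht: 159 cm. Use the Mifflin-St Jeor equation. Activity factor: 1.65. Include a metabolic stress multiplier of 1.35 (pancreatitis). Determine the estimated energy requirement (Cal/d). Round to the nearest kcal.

Mifflin-St Jeor (female): BMR = 10(143) + 6.25(159) − 5(68) − 161 = 1430 + 993.75 − 340 − 161 = 1922.75 kcal/day.
TEE = BMR × activity factor = 1922.75 × 1.65 = 3172.5375 kcal/day.
Apply stress factor: 3172.5375 × 1.35 = 4282.9256 kcal/day.

4283 Cal/d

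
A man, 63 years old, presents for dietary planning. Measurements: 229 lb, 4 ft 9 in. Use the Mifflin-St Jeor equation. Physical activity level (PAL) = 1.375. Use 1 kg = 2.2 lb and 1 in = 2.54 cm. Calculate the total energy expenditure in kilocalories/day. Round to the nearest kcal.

2249 kilocalories/day

Convert to metric: weight = 229 ÷ 2.2 = 104.0909 kg; height = (4×12 + 9) × 2.54 = 57 × 2.54 = 144.78 cm.
Mifflin-St Jeor (male): BMR = 10(104.0909) + 6.25(144.78) − 5(63) + 5 = 1040.9091 + 904.875 − 315 + 5 = 1635.7841 kcal/day.
TEE = BMR × activity factor = 1635.7841 × 1.375 = 2249.2031 kcal/day.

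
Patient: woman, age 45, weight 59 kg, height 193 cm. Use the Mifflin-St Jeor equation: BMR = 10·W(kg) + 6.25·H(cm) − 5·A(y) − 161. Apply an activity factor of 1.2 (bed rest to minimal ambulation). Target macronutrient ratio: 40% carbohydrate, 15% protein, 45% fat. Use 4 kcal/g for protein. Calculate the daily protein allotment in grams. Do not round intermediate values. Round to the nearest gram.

63 g/day

Mifflin-St Jeor (female): BMR = 10(59) + 6.25(193) − 5(45) − 161 = 590 + 1206.25 − 225 − 161 = 1410.25 kcal/day.
TEE = 1410.25 × 1.2 = 1692.3 kcal/day.
Protein energy = 15% × 1692.3 = 253.845 kcal.
Protein = 253.845 ÷ 4 kcal/g = 63.4613 g.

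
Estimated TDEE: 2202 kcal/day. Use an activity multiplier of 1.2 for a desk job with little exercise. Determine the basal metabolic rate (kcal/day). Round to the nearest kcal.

BMR = TEE ÷ activity factor = 2202 ÷ 1.2 = 1835 kcal/day.

1835 kcal/day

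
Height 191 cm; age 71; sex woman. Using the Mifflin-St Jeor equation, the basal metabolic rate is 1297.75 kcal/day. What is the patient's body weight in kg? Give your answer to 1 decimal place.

1297.75 = 10·W + 6.25(191) − 5(71) − 161
10·W = 1297.75 − 677.75 = 620, so W = 62 kg.

62.0 kg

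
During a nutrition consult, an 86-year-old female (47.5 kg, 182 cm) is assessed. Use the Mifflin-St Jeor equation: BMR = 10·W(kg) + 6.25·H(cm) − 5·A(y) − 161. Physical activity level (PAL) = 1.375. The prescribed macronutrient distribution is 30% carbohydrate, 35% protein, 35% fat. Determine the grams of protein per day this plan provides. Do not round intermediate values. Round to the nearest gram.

123 g/day

Mifflin-St Jeor (female): BMR = 10(47.5) + 6.25(182) − 5(86) − 161 = 475 + 1137.5 − 430 − 161 = 1021.5 kcal/day.
TEE = 1021.5 × 1.375 = 1404.5625 kcal/day.
Protein energy = 35% × 1404.5625 = 491.5969 kcal.
Protein = 491.5969 ÷ 4 kcal/g = 122.8992 g.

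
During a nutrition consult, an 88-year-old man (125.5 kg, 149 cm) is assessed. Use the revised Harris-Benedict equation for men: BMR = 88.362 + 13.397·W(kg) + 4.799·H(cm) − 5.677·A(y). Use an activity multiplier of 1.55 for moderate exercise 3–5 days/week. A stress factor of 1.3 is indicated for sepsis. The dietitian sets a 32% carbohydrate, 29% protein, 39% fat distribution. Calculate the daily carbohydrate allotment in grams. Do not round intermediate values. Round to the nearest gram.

320 g/day

Harris-Benedict: BMR = 88.362 + 13.397(125.5) + 4.799(149) − 5.677(88) = 1985.1605 kcal/day.
TEE = 1985.1605 × 1.55 = 3076.9988 kcal/day.
With stress factor 1.3: 3076.9988 × 1.3 = 4000.0984 kcal/day.
Carbohydrate energy = 32% × 4000.0984 = 1280.0315 kcal.
Carbohydrate = 1280.0315 ÷ 4 kcal/g = 320.0079 g.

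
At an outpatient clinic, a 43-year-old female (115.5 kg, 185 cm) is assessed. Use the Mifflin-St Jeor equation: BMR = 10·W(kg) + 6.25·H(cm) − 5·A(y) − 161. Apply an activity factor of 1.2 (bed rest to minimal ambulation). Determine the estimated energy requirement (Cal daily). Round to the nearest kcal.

Mifflin-St Jeor (female): BMR = 10(115.5) + 6.25(185) − 5(43) − 161 = 1155 + 1156.25 − 215 − 161 = 1935.25 kcal/day.
TEE = BMR × activity factor = 1935.25 × 1.2 = 2322.3 kcal/day.

2322 Cal daily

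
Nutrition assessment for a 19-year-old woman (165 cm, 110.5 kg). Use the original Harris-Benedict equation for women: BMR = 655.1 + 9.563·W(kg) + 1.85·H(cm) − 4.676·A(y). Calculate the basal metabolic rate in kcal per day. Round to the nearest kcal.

Harris-Benedict: BMR = 655.1 + 9.563(110.5) + 1.85(165) − 4.676(19) = 1928.2175 kcal/day.

1928 kcal per day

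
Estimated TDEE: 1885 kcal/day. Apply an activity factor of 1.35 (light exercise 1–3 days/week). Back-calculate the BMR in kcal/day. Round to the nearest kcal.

1396 kcal/day

BMR = TEE ÷ activity factor = 1885 ÷ 1.35 = 1396.2963 kcal/day.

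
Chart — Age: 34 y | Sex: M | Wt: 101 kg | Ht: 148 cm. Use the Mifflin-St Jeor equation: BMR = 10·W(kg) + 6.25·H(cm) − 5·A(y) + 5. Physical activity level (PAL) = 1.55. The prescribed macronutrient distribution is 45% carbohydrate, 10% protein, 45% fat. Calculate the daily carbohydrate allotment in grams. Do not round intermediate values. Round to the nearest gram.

Mifflin-St Jeor (male): BMR = 10(101) + 6.25(148) − 5(34) + 5 = 1010 + 925 − 170 + 5 = 1770 kcal/day.
TEE = 1770 × 1.55 = 2743.5 kcal/day.
Carbohydrate energy = 45% × 2743.5 = 1234.575 kcal.
Carbohydrate = 1234.575 ÷ 4 kcal/g = 308.6438 g.

309 g/day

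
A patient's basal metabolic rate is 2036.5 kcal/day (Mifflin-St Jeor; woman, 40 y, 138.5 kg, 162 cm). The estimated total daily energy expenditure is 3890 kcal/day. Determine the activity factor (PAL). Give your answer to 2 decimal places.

1.91

Activity factor = TEE ÷ BMR = 3890 ÷ 2036.5 = 1.91.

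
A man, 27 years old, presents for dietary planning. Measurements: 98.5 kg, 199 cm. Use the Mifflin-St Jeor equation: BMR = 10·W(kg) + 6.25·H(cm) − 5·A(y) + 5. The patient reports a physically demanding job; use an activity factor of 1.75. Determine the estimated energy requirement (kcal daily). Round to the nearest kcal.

Mifflin-St Jeor (male): BMR = 10(98.5) + 6.25(199) − 5(27) + 5 = 985 + 1243.75 − 135 + 5 = 2098.75 kcal/day.
TEE = BMR × activity factor = 2098.75 × 1.75 = 3672.8125 kcal/day.

3673 kcal daily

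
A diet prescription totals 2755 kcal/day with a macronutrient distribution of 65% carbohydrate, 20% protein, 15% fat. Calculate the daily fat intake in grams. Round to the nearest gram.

Fat energy = 15% × 2755 = 413.25 kcal.
At 9 kcal/g: 413.25 ÷ 9 = 45.9167 g.

46 g/day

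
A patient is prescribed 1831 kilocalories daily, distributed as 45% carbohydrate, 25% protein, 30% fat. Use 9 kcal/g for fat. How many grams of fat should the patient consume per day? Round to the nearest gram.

Fat energy = 30% × 1831 = 549.3 kcal.
At 9 kcal/g: 549.3 ÷ 9 = 61.0333 g.

61 g/day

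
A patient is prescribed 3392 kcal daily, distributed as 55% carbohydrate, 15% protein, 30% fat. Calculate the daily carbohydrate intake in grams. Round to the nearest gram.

Carbohydrate energy = 55% × 3392 = 1865.6 kcal.
At 4 kcal/g: 1865.6 ÷ 4 = 466.4 g.

466 g/day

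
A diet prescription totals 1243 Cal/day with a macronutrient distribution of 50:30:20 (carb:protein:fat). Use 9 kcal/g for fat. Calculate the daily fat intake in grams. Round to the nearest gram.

28 g/day

Fat energy = 20% × 1243 = 248.6 kcal.
At 9 kcal/g: 248.6 ÷ 9 = 27.6222 g.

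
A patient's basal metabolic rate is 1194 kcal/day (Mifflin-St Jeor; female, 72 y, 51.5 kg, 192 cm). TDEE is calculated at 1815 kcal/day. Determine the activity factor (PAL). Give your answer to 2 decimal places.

1.52

Activity factor = TEE ÷ BMR = 1815 ÷ 1194 = 1.52.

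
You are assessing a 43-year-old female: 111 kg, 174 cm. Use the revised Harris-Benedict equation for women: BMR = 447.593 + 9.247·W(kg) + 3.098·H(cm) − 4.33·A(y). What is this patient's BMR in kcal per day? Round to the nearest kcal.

Harris-Benedict: BMR = 447.593 + 9.247(111) + 3.098(174) − 4.33(43) = 1826.872 kcal/day.

1827 kcal per day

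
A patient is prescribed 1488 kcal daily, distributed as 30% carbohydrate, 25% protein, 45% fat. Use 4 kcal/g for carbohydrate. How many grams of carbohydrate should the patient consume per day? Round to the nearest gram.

Carbohydrate energy = 30% × 1488 = 446.4 kcal.
At 4 kcal/g: 446.4 ÷ 4 = 111.6 g.

112 g/day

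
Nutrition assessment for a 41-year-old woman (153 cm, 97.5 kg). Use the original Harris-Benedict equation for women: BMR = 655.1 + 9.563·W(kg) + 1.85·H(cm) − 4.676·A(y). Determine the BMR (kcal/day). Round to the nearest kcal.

Harris-Benedict: BMR = 655.1 + 9.563(97.5) + 1.85(153) − 4.676(41) = 1678.8265 kcal/day.

1679 kcal/day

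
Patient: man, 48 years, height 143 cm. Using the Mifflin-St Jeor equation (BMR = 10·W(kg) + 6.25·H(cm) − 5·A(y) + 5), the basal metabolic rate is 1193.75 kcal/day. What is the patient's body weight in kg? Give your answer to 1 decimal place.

53.5 kg

1193.75 = 10·W + 6.25(143) − 5(48) + 5
10·W = 1193.75 − 658.75 = 535, so W = 53.5 kg.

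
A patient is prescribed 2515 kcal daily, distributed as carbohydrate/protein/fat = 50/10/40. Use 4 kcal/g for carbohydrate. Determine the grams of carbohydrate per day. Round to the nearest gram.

314 g/day

Carbohydrate energy = 50% × 2515 = 1257.5 kcal.
At 4 kcal/g: 1257.5 ÷ 4 = 314.375 g.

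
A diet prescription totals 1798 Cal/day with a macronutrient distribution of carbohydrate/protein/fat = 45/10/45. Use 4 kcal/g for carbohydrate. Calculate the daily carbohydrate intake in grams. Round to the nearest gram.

202 g/day

Carbohydrate energy = 45% × 1798 = 809.1 kcal.
At 4 kcal/g: 809.1 ÷ 4 = 202.275 g.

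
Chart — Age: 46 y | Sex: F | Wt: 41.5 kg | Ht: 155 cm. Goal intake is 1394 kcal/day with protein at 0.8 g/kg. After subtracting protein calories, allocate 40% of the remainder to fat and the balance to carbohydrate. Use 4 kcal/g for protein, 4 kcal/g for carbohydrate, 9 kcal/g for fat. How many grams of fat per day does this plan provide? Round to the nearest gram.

56 g/day

Protein = 0.8 × 41.5 = 33.2 g → 33.2 × 4 = 132.8 kcal.
Non-protein calories = 1394 − 132.8 = 1261.2 kcal.
Fat: 40% × 1261.2 = 504.48 kcal; carbohydrate: 756.72 kcal.
Fat: 504.48 kcal ÷ 9 kcal/g = 56.0533 g.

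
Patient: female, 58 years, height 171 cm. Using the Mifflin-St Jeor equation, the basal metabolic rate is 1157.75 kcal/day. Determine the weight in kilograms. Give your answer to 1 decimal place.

1157.75 = 10·W + 6.25(171) − 5(58) − 161
10·W = 1157.75 − 617.75 = 540, so W = 54 kg.

54.0 kg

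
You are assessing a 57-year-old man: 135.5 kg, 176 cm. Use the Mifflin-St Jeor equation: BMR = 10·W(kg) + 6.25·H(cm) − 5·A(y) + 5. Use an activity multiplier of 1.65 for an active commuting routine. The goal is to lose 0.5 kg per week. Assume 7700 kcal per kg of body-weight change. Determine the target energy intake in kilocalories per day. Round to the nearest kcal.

Mifflin-St Jeor (male): BMR = 10(135.5) + 6.25(176) − 5(57) + 5 = 1355 + 1100 − 285 + 5 = 2175 kcal/day.
TEE = 2175 × 1.65 = 3588.75 kcal/day.
Required daily deficit = 0.5 × 7700 ÷ 7 = 550 kcal/day.
Target intake = 3588.75 − 550 = 3038.75 kcal/day.

3039 kilocalories per day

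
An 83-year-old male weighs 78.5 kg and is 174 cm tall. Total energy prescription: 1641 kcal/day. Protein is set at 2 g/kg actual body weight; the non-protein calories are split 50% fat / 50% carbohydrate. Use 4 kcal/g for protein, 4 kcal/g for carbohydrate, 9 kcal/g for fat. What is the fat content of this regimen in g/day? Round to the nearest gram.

56 g/day

Protein = 2 × 78.5 = 157 g → 157 × 4 = 628 kcal.
Non-protein calories = 1641 − 628 = 1013 kcal.
Fat: 50% × 1013 = 506.5 kcal; carbohydrate: 506.5 kcal.
Fat: 506.5 kcal ÷ 9 kcal/g = 56.2778 g.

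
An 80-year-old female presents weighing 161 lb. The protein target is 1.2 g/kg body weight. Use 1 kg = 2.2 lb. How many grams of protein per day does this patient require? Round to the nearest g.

Weight in kg = 161 ÷ 2.2 = 73.1818 kg.
Protein = 1.2 g/kg × 73.1818 kg = 87.8182 g/day.

88 g/day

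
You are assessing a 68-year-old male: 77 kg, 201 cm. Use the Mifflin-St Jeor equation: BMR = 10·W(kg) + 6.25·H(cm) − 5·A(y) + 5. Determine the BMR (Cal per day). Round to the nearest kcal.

1691 Cal per day

Mifflin-St Jeor (male): BMR = 10(77) + 6.25(201) − 5(68) + 5 = 770 + 1256.25 − 340 + 5 = 1691.25 kcal/day.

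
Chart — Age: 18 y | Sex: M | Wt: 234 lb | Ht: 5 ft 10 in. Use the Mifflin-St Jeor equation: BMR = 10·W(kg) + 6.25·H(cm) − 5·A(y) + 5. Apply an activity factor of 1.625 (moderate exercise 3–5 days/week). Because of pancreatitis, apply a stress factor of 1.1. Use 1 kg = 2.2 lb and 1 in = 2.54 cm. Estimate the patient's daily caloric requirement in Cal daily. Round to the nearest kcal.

3736 Cal daily

Convert to metric: weight = 234 ÷ 2.2 = 106.3636 kg; height = (5×12 + 10) × 2.54 = 70 × 2.54 = 177.8 cm.
Mifflin-St Jeor (male): BMR = 10(106.3636) + 6.25(177.8) − 5(18) + 5 = 1063.6364 + 1111.25 − 90 + 5 = 2089.8864 kcal/day.
TEE = BMR × activity factor = 2089.8864 × 1.625 = 3396.0653 kcal/day.
Apply stress factor: 3396.0653 × 1.1 = 3735.6719 kcal/day.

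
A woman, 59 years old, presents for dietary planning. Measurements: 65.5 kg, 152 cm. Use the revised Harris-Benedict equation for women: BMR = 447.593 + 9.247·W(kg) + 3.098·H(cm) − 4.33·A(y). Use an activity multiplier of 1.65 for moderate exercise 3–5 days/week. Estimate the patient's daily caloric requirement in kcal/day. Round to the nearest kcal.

2093 kcal/day

Harris-Benedict: BMR = 447.593 + 9.247(65.5) + 3.098(152) − 4.33(59) = 1268.6975 kcal/day.
TEE = BMR × activity factor = 1268.6975 × 1.65 = 2093.3509 kcal/day.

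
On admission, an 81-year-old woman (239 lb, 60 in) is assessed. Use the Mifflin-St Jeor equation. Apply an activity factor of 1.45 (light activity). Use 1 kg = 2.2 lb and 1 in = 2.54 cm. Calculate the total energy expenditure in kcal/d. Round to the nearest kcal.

2136 kcal/d

Convert to metric: weight = 239 ÷ 2.2 = 108.6364 kg; height = 60 × 2.54 = 152.4 cm.
Mifflin-St Jeor (female): BMR = 10(108.6364) + 6.25(152.4) − 5(81) − 161 = 1086.3636 + 952.5 − 405 − 161 = 1472.8636 kcal/day.
TEE = BMR × activity factor = 1472.8636 × 1.45 = 2135.6523 kcal/day.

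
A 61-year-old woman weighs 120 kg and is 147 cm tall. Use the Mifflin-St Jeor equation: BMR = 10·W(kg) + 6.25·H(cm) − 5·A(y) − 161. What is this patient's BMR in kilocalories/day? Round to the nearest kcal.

Mifflin-St Jeor (female): BMR = 10(120) + 6.25(147) − 5(61) − 161 = 1200 + 918.75 − 305 − 161 = 1652.75 kcal/day.

1653 kilocalories/day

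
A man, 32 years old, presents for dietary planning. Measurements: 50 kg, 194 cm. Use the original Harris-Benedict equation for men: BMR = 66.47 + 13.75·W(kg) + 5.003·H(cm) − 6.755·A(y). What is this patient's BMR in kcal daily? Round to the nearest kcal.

1508 kcal daily

Harris-Benedict: BMR = 66.47 + 13.75(50) + 5.003(194) − 6.755(32) = 1508.392 kcal/day.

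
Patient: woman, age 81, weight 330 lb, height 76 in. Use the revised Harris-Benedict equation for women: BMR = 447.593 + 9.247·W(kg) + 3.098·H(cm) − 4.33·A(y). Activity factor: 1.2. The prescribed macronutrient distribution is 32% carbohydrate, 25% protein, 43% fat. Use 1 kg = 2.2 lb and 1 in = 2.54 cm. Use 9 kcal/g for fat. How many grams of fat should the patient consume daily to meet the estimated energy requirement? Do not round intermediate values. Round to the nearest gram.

Convert to metric: weight = 330 ÷ 2.2 = 150 kg; height = 76 × 2.54 = 193.04 cm.
Harris-Benedict: BMR = 447.593 + 9.247(150) + 3.098(193.04) − 4.33(81) = 2081.9509 kcal/day.
TEE = 2081.9509 × 1.2 = 2498.3411 kcal/day.
Fat energy = 43% × 2498.3411 = 1074.2867 kcal.
Fat = 1074.2867 ÷ 9 kcal/g = 119.3652 g.

119 g/day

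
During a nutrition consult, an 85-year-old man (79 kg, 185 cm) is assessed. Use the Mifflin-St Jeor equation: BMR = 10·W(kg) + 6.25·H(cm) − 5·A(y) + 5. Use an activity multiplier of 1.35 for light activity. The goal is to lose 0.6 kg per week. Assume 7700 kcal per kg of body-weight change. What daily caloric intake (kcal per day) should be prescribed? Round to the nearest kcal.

1400 kcal per day

Mifflin-St Jeor (male): BMR = 10(79) + 6.25(185) − 5(85) + 5 = 790 + 1156.25 − 425 + 5 = 1526.25 kcal/day.
TEE = 1526.25 × 1.35 = 2060.4375 kcal/day.
Required daily deficit = 0.6 × 7700 ÷ 7 = 660 kcal/day.
Target intake = 2060.4375 − 660 = 1400.4375 kcal/day.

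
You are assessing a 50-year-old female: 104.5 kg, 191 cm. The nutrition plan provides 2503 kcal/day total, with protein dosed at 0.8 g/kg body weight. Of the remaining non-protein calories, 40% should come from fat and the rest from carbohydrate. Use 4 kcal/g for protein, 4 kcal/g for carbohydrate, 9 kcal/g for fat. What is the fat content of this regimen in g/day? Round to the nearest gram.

Protein = 0.8 × 104.5 = 83.6 g → 83.6 × 4 = 334.4 kcal.
Non-protein calories = 2503 − 334.4 = 2168.6 kcal.
Fat: 40% × 2168.6 = 867.44 kcal; carbohydrate: 1301.16 kcal.
Fat: 867.44 kcal ÷ 9 kcal/g = 96.3822 g.

96 g/day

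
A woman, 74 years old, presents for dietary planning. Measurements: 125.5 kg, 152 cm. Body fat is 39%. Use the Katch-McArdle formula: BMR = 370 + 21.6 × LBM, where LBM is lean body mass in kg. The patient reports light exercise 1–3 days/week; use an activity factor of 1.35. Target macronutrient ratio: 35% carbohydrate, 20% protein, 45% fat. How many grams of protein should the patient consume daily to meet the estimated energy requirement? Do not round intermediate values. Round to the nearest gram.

137 g/day

LBM = 125.5 × (1 − 0.39) = 76.555 kg. Katch-McArdle: BMR = 370 + 21.6 × 76.555 = 2023.588 kcal/day.
TEE = 2023.588 × 1.35 = 2731.8438 kcal/day.
Protein energy = 20% × 2731.8438 = 546.3688 kcal.
Protein = 546.3688 ÷ 4 kcal/g = 136.5922 g.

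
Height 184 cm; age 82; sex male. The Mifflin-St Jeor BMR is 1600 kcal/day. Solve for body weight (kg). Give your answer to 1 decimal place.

85.5 kg

1600 = 10·W + 6.25(184) − 5(82) + 5
10·W = 1600 − 745 = 855, so W = 85.5 kg.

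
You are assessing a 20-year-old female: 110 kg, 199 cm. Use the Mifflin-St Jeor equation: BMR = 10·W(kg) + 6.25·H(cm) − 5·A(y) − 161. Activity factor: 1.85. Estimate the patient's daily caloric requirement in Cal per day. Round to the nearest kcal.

3853 Cal per day

Mifflin-St Jeor (female): BMR = 10(110) + 6.25(199) − 5(20) − 161 = 1100 + 1243.75 − 100 − 161 = 2082.75 kcal/day.
TEE = BMR × activity factor = 2082.75 × 1.85 = 3853.0875 kcal/day.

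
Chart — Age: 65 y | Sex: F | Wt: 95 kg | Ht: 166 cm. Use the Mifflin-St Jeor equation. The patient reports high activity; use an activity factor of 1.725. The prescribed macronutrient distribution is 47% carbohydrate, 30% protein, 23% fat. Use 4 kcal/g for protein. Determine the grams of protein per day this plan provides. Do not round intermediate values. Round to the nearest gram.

Mifflin-St Jeor (female): BMR = 10(95) + 6.25(166) − 5(65) − 161 = 950 + 1037.5 − 325 − 161 = 1501.5 kcal/day.
TEE = 1501.5 × 1.725 = 2590.0875 kcal/day.
Protein energy = 30% × 2590.0875 = 777.0263 kcal.
Protein = 777.0263 ÷ 4 kcal/g = 194.2566 g.

194 g/day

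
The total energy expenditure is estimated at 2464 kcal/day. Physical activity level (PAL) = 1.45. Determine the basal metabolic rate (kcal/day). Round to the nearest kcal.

1699 kcal/day

BMR = TEE ÷ activity factor = 2464 ÷ 1.45 = 1699.3103 kcal/day.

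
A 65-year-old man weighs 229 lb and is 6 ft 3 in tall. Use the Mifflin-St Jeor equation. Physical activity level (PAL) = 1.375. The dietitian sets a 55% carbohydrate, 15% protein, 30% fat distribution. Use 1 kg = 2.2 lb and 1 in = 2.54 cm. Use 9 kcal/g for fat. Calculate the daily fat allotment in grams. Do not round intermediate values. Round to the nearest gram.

Convert to metric: weight = 229 ÷ 2.2 = 104.0909 kg; height = (6×12 + 3) × 2.54 = 75 × 2.54 = 190.5 cm.
Mifflin-St Jeor (male): BMR = 10(104.0909) + 6.25(190.5) − 5(65) + 5 = 1040.9091 + 1190.625 − 325 + 5 = 1911.5341 kcal/day.
TEE = 1911.5341 × 1.375 = 2628.3594 kcal/day.
Fat energy = 30% × 2628.3594 = 788.5078 kcal.
Fat = 788.5078 ÷ 9 kcal/g = 87.612 g.

88 g/day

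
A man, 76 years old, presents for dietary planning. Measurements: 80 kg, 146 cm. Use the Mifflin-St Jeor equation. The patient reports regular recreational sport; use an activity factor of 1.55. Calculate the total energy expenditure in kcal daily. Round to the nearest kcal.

Mifflin-St Jeor (male): BMR = 10(80) + 6.25(146) − 5(76) + 5 = 800 + 912.5 − 380 + 5 = 1337.5 kcal/day.
TEE = BMR × activity factor = 1337.5 × 1.55 = 2073.125 kcal/day.

2073 kcal daily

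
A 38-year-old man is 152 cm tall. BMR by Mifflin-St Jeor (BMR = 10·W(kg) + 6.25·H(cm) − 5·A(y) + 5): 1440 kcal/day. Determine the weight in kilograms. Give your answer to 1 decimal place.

1440 = 10·W + 6.25(152) − 5(38) + 5
10·W = 1440 − 765 = 675, so W = 67.5 kg.

67.5 kg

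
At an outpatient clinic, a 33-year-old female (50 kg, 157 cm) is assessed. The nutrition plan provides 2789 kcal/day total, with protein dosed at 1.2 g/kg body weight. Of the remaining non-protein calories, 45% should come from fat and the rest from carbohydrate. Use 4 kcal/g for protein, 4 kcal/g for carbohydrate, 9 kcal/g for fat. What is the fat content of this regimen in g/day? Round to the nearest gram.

127 g/day

Protein = 1.2 × 50 = 60 g → 60 × 4 = 240 kcal.
Non-protein calories = 2789 − 240 = 2549 kcal.
Fat: 45% × 2549 = 1147.05 kcal; carbohydrate: 1401.95 kcal.
Fat: 1147.05 kcal ÷ 9 kcal/g = 127.45 g.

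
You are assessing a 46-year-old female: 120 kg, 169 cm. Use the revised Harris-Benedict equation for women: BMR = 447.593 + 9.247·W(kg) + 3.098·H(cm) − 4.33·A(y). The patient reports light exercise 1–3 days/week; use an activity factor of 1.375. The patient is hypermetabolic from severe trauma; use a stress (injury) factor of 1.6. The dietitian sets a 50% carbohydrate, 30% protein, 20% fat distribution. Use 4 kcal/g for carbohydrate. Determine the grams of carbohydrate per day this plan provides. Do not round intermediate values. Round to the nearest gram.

517 g/day

Harris-Benedict: BMR = 447.593 + 9.247(120) + 3.098(169) − 4.33(46) = 1881.615 kcal/day.
TEE = 1881.615 × 1.375 = 2587.2206 kcal/day.
With stress factor 1.6: 2587.2206 × 1.6 = 4139.553 kcal/day.
Carbohydrate energy = 50% × 4139.553 = 2069.7765 kcal.
Carbohydrate = 2069.7765 ÷ 4 kcal/g = 517.4441 g.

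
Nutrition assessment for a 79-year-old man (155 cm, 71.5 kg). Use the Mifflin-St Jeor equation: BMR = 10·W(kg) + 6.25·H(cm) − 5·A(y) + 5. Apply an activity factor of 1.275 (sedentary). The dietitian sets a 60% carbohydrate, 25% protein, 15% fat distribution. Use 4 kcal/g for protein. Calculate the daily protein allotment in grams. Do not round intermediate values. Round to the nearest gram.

103 g/day

Mifflin-St Jeor (male): BMR = 10(71.5) + 6.25(155) − 5(79) + 5 = 715 + 968.75 − 395 + 5 = 1293.75 kcal/day.
TEE = 1293.75 × 1.275 = 1649.5313 kcal/day.
Protein energy = 25% × 1649.5313 = 412.3828 kcal.
Protein = 412.3828 ÷ 4 kcal/g = 103.0957 g.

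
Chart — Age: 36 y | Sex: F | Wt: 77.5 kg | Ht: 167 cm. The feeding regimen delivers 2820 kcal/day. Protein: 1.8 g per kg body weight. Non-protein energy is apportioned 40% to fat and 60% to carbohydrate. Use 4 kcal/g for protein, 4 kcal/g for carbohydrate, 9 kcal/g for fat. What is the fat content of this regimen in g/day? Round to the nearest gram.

101 g/day

Protein = 1.8 × 77.5 = 139.5 g → 139.5 × 4 = 558 kcal.
Non-protein calories = 2820 − 558 = 2262 kcal.
Fat: 40% × 2262 = 904.8 kcal; carbohydrate: 1357.2 kcal.
Fat: 904.8 kcal ÷ 9 kcal/g = 100.5333 g.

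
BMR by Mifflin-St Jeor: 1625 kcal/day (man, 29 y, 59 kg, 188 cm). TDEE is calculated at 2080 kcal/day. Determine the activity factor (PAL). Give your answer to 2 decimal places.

Activity factor = TEE ÷ BMR = 2080 ÷ 1625 = 1.28.

1.28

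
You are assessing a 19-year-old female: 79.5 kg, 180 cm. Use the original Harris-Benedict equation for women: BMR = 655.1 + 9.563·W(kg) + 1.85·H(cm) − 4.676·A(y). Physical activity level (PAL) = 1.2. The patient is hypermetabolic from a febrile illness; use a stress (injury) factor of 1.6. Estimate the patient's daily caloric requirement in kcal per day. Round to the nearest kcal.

Harris-Benedict: BMR = 655.1 + 9.563(79.5) + 1.85(180) − 4.676(19) = 1659.5145 kcal/day.
TEE = BMR × activity factor = 1659.5145 × 1.2 = 1991.4174 kcal/day.
Apply stress factor: 1991.4174 × 1.6 = 3186.2678 kcal/day.

3186 kcal per day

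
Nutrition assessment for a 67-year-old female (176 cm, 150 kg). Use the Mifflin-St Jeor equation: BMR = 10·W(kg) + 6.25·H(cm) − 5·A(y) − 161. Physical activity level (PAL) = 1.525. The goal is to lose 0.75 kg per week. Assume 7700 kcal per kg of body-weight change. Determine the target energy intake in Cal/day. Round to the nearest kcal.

2384 Cal/day

Mifflin-St Jeor (female): BMR = 10(150) + 6.25(176) − 5(67) − 161 = 1500 + 1100 − 335 − 161 = 2104 kcal/day.
TEE = 2104 × 1.525 = 3208.6 kcal/day.
Required daily deficit = 0.75 × 7700 ÷ 7 = 825 kcal/day.
Target intake = 3208.6 − 825 = 2383.6 kcal/day.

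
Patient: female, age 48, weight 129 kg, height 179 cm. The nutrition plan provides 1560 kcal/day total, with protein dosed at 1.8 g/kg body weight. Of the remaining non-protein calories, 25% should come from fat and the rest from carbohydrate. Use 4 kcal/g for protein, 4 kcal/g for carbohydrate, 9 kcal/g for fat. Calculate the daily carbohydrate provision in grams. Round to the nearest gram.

118 g/day

Protein = 1.8 × 129 = 232.2 g → 232.2 × 4 = 928.8 kcal.
Non-protein calories = 1560 − 928.8 = 631.2 kcal.
Fat: 25% × 631.2 = 157.8 kcal; carbohydrate: 473.4 kcal.
Carbohydrate: 473.4 kcal ÷ 4 kcal/g = 118.35 g.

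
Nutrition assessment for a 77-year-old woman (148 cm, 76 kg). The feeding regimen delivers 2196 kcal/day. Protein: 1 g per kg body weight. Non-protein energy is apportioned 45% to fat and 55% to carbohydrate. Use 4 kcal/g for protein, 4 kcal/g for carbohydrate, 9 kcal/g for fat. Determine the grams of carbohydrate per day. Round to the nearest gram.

260 g/day

Protein = 1 × 76 = 76 g → 76 × 4 = 304 kcal.
Non-protein calories = 2196 − 304 = 1892 kcal.
Fat: 45% × 1892 = 851.4 kcal; carbohydrate: 1040.6 kcal.
Carbohydrate: 1040.6 kcal ÷ 4 kcal/g = 260.15 g.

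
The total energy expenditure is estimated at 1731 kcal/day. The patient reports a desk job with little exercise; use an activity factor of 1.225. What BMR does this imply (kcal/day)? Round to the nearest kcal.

BMR = TEE ÷ activity factor = 1731 ÷ 1.225 = 1413.0612 kcal/day.

1413 kcal/day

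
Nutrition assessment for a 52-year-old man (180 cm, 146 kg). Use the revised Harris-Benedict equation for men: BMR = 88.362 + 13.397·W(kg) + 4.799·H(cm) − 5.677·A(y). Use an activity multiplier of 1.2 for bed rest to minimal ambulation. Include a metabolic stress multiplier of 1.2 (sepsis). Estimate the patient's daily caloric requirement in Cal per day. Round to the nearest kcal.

Harris-Benedict: BMR = 88.362 + 13.397(146) + 4.799(180) − 5.677(52) = 2612.94 kcal/day.
TEE = BMR × activity factor = 2612.94 × 1.2 = 3135.528 kcal/day.
Apply stress factor: 3135.528 × 1.2 = 3762.6336 kcal/day.

3763 Cal per day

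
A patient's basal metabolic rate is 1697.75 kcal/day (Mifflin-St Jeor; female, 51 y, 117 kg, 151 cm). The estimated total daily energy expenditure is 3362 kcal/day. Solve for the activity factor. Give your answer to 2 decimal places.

1.98

Activity factor = TEE ÷ BMR = 3362 ÷ 1697.75 = 1.98.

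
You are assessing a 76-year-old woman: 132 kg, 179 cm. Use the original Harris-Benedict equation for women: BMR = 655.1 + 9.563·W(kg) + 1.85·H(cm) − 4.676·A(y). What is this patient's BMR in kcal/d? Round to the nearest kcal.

Harris-Benedict: BMR = 655.1 + 9.563(132) + 1.85(179) − 4.676(76) = 1893.19 kcal/day.

1893 kcal/d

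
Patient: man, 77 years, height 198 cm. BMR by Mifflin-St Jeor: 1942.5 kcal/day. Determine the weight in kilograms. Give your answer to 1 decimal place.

1942.5 = 10·W + 6.25(198) − 5(77) + 5
10·W = 1942.5 − 857.5 = 1085, so W = 108.5 kg.

108.5 kg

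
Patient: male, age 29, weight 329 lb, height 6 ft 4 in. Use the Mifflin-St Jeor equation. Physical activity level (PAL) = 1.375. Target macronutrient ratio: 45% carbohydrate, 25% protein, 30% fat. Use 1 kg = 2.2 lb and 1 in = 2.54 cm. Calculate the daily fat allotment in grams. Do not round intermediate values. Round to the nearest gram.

Convert to metric: weight = 329 ÷ 2.2 = 149.5455 kg; height = (6×12 + 4) × 2.54 = 76 × 2.54 = 193.04 cm.
Mifflin-St Jeor (male): BMR = 10(149.5455) + 6.25(193.04) − 5(29) + 5 = 1495.4545 + 1206.5 − 145 + 5 = 2561.9545 kcal/day.
TEE = 2561.9545 × 1.375 = 3522.6875 kcal/day.
Fat energy = 30% × 3522.6875 = 1056.8063 kcal.
Fat = 1056.8063 ÷ 9 kcal/g = 117.4229 g.

117 g/day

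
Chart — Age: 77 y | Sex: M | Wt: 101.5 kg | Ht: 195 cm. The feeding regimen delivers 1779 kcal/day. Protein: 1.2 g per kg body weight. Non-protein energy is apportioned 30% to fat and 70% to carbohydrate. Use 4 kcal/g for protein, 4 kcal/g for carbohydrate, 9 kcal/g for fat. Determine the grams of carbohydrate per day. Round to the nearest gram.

226 g/day

Protein = 1.2 × 101.5 = 121.8 g → 121.8 × 4 = 487.2 kcal.
Non-protein calories = 1779 − 487.2 = 1291.8 kcal.
Fat: 30% × 1291.8 = 387.54 kcal; carbohydrate: 904.26 kcal.
Carbohydrate: 904.26 kcal ÷ 4 kcal/g = 226.065 g.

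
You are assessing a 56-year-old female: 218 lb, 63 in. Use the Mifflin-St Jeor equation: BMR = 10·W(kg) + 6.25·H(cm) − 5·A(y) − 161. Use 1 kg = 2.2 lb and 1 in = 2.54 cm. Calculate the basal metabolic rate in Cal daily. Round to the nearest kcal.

1550 Cal daily

Convert to metric: weight = 218 ÷ 2.2 = 99.0909 kg; height = 63 × 2.54 = 160.02 cm.
Mifflin-St Jeor (female): BMR = 10(99.0909) + 6.25(160.02) − 5(56) − 161 = 990.9091 + 1000.125 − 280 − 161 = 1550.0341 kcal/day.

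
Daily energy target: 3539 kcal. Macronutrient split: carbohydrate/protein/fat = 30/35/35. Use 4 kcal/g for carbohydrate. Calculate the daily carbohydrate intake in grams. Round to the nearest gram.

Carbohydrate energy = 30% × 3539 = 1061.7 kcal.
At 4 kcal/g: 1061.7 ÷ 4 = 265.425 g.

265 g/day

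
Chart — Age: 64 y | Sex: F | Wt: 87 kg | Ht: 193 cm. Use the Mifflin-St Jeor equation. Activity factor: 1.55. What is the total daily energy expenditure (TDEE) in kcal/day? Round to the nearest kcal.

2473 kcal/day

Mifflin-St Jeor (female): BMR = 10(87) + 6.25(193) − 5(64) − 161 = 870 + 1206.25 − 320 − 161 = 1595.25 kcal/day.
TEE = BMR × activity factor = 1595.25 × 1.55 = 2472.6375 kcal/day.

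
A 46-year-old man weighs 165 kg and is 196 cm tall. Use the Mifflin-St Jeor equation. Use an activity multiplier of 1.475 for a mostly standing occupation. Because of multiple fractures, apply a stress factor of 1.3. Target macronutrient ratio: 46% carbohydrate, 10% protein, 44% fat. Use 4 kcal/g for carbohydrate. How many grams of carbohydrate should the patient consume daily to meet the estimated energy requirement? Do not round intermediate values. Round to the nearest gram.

Mifflin-St Jeor (male): BMR = 10(165) + 6.25(196) − 5(46) + 5 = 1650 + 1225 − 230 + 5 = 2650 kcal/day.
TEE = 2650 × 1.475 = 3908.75 kcal/day.
With stress factor 1.3: 3908.75 × 1.3 = 5081.375 kcal/day.
Carbohydrate energy = 46% × 5081.375 = 2337.4325 kcal.
Carbohydrate = 2337.4325 ÷ 4 kcal/g = 584.3581 g.

584 g/day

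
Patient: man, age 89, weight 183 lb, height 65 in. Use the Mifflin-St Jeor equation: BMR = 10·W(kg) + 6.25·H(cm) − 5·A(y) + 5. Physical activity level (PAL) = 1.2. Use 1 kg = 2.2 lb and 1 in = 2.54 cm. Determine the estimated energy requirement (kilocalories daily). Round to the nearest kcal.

1708 kilocalories daily

Convert to metric: weight = 183 ÷ 2.2 = 83.1818 kg; height = 65 × 2.54 = 165.1 cm.
Mifflin-St Jeor (male): BMR = 10(83.1818) + 6.25(165.1) − 5(89) + 5 = 831.8182 + 1031.875 − 445 + 5 = 1423.6932 kcal/day.
TEE = BMR × activity factor = 1423.6932 × 1.2 = 1708.4318 kcal/day.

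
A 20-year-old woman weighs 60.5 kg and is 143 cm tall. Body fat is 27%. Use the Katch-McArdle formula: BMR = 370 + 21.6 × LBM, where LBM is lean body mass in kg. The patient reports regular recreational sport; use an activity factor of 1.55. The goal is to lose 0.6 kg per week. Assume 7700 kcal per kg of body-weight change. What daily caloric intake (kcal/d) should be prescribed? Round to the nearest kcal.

1392 kcal/d

LBM = 60.5 × (1 − 0.27) = 44.165 kg. Katch-McArdle: BMR = 370 + 21.6 × 44.165 = 1323.964 kcal/day.
TEE = 1323.964 × 1.55 = 2052.1442 kcal/day.
Required daily deficit = 0.6 × 7700 ÷ 7 = 660 kcal/day.
Target intake = 2052.1442 − 660 = 1392.1442 kcal/day.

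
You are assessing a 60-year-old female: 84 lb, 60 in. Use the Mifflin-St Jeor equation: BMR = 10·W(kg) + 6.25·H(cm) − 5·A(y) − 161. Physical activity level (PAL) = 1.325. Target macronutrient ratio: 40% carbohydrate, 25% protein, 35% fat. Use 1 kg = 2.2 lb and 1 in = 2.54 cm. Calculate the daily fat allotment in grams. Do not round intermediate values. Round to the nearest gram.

Convert to metric: weight = 84 ÷ 2.2 = 38.1818 kg; height = 60 × 2.54 = 152.4 cm.
Mifflin-St Jeor (female): BMR = 10(38.1818) + 6.25(152.4) − 5(60) − 161 = 381.8182 + 952.5 − 300 − 161 = 873.3182 kcal/day.
TEE = 873.3182 × 1.325 = 1157.1466 kcal/day.
Fat energy = 35% × 1157.1466 = 405.0013 kcal.
Fat = 405.0013 ÷ 9 kcal/g = 45.0001 g.

45 g/day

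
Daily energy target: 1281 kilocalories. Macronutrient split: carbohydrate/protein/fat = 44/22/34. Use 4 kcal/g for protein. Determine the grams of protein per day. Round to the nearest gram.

70 g/day

Protein energy = 22% × 1281 = 281.82 kcal.
At 4 kcal/g: 281.82 ÷ 4 = 70.455 g.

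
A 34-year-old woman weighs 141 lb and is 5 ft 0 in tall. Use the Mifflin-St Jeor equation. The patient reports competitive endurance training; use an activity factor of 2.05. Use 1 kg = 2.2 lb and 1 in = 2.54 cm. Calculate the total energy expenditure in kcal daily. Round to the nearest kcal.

Convert to metric: weight = 141 ÷ 2.2 = 64.0909 kg; height = (5×12 + 0) × 2.54 = 60 × 2.54 = 152.4 cm.
Mifflin-St Jeor (female): BMR = 10(64.0909) + 6.25(152.4) − 5(34) − 161 = 640.9091 + 952.5 − 170 − 161 = 1262.4091 kcal/day.
TEE = BMR × activity factor = 1262.4091 × 2.05 = 2587.9386 kcal/day.

2588 kcal daily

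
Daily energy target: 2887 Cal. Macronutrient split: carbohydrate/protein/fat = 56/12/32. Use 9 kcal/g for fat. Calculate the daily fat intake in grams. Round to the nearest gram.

Fat energy = 32% × 2887 = 923.84 kcal.
At 9 kcal/g: 923.84 ÷ 9 = 102.6489 g.

103 g/day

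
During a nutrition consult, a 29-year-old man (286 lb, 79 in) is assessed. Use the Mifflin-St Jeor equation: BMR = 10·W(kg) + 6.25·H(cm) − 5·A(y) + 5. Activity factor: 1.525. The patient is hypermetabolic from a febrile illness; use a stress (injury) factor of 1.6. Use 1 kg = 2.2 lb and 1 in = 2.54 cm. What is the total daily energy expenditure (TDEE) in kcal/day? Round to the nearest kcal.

5890 kcal/day

Convert to metric: weight = 286 ÷ 2.2 = 130 kg; height = 79 × 2.54 = 200.66 cm.
Mifflin-St Jeor (male): BMR = 10(130) + 6.25(200.66) − 5(29) + 5 = 1300 + 1254.125 − 145 + 5 = 2414.125 kcal/day.
TEE = BMR × activity factor = 2414.125 × 1.525 = 3681.5406 kcal/day.
Apply stress factor: 3681.5406 × 1.6 = 5890.465 kcal/day.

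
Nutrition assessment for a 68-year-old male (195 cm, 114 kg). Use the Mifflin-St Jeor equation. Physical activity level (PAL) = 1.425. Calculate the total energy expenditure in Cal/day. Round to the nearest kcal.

2884 Cal/day

Mifflin-St Jeor (male): BMR = 10(114) + 6.25(195) − 5(68) + 5 = 1140 + 1218.75 − 340 + 5 = 2023.75 kcal/day.
TEE = BMR × activity factor = 2023.75 × 1.425 = 2883.8438 kcal/day.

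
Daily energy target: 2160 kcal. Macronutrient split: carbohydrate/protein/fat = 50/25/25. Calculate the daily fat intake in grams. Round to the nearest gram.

Fat energy = 25% × 2160 = 540 kcal.
At 9 kcal/g: 540 ÷ 9 = 60 g.

60 g/day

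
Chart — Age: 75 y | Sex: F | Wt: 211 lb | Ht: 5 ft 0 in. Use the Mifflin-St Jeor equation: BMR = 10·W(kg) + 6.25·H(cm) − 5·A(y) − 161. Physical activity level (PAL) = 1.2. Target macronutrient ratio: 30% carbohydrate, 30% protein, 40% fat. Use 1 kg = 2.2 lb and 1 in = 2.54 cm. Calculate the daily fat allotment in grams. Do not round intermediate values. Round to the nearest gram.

73 g/day

Convert to metric: weight = 211 ÷ 2.2 = 95.9091 kg; height = (5×12 + 0) × 2.54 = 60 × 2.54 = 152.4 cm.
Mifflin-St Jeor (female): BMR = 10(95.9091) + 6.25(152.4) − 5(75) − 161 = 959.0909 + 952.5 − 375 − 161 = 1375.5909 kcal/day.
TEE = 1375.5909 × 1.2 = 1650.7091 kcal/day.
Fat energy = 40% × 1650.7091 = 660.2836 kcal.
Fat = 660.2836 ÷ 9 kcal/g = 73.3648 g.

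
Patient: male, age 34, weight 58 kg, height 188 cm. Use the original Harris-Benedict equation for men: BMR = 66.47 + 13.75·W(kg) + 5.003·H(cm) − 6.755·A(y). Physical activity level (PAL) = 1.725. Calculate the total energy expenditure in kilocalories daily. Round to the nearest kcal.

Harris-Benedict: BMR = 66.47 + 13.75(58) + 5.003(188) − 6.755(34) = 1574.864 kcal/day.
TEE = BMR × activity factor = 1574.864 × 1.725 = 2716.6404 kcal/day.

2717 kilocalories daily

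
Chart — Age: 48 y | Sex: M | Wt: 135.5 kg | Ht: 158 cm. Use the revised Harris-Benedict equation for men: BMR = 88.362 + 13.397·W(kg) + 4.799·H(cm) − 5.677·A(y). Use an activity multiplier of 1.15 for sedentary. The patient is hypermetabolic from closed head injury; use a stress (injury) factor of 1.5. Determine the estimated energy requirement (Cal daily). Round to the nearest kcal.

Harris-Benedict: BMR = 88.362 + 13.397(135.5) + 4.799(158) − 5.677(48) = 2389.4015 kcal/day.
TEE = BMR × activity factor = 2389.4015 × 1.15 = 2747.8117 kcal/day.
Apply stress factor: 2747.8117 × 1.5 = 4121.7176 kcal/day.

4122 Cal daily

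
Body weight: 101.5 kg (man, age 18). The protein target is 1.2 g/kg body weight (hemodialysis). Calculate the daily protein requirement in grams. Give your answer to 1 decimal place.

Protein = 1.2 g/kg × 101.5 kg = 121.8 g/day.

121.8 g/day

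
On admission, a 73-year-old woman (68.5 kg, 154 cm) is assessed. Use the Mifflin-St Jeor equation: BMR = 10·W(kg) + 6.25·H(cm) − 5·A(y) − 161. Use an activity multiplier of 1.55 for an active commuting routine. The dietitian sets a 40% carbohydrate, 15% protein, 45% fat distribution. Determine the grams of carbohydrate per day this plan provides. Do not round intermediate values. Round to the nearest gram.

174 g/day

Mifflin-St Jeor (female): BMR = 10(68.5) + 6.25(154) − 5(73) − 161 = 685 + 962.5 − 365 − 161 = 1121.5 kcal/day.
TEE = 1121.5 × 1.55 = 1738.325 kcal/day.
Carbohydrate energy = 40% × 1738.325 = 695.33 kcal.
Carbohydrate = 695.33 ÷ 4 kcal/g = 173.8325 g.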